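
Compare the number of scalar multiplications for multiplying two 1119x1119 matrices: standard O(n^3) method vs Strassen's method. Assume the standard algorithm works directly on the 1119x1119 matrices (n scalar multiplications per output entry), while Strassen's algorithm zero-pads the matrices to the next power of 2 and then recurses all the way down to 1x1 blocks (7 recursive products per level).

Matrix multiplication for 1119x1119 matrices:

Strassen's algorithm requires power-of-2 dimensions. Pad 1119x1119 to 2048x2048 (next power of 2).

Standard algorithm: 1119^3 = 1401168159 multiplications
Strassen's algorithm: 7^(log2(2048)) = 7^11 = 1977326743 multiplications
Difference: 1401168159 - 1977326743 = -576158584 (Strassen uses MORE here due to padding overhead — for small or just-over-power-of-2 n, padding can outweigh the per-level savings)

Standard: 1401168159 multiplications (1119^3). Strassen: 1977326743 multiplications (7^11, after padding to 2048x2048). Strassen reduces 8 recursive multiplications to 7 at each level.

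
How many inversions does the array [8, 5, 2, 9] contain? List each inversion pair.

Finding inversions in [8, 5, 2, 9]:

(0, 1): arr[0]=8 > arr[1]=5
(0, 2): arr[0]=8 > arr[2]=2
(1, 2): arr[1]=5 > arr[2]=2

Total inversions: 3

The array has 3 inversion(s): (0,1), (0,2), (1,2). Each pair (i,j) satisfies i < j and arr[i] > arr[j].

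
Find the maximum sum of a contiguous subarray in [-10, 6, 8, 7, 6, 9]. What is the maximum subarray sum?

Using Kadane's algorithm on [-10, 6, 8, 7, 6, 9]:

Scanning through the array:
Position 1 (value 6): max_ending_here = 6, max_so_far = 6
Position 2 (value 8): max_ending_here = 14, max_so_far = 14
Position 3 (value 7): max_ending_here = 21, max_so_far = 21
Position 4 (value 6): max_ending_here = 27, max_so_far = 27
Position 5 (value 9): max_ending_here = 36, max_so_far = 36

Maximum subarray: [6, 8, 7, 6, 9]
Maximum sum: 36

The maximum subarray is [6, 8, 7, 6, 9] with sum 36. This subarray runs from index 1 to index 5.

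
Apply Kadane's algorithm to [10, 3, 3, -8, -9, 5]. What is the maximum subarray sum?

Using Kadane's algorithm on [10, 3, 3, -8, -9, 5]:

Scanning through the array:
Position 1 (value 3): max_ending_here = 13, max_so_far = 13
Position 2 (value 3): max_ending_here = 16, max_so_far = 16
Position 3 (value -8): max_ending_here = 8, max_so_far = 16
Position 4 (value -9): max_ending_here = -1, max_so_far = 16
Position 5 (value 5): max_ending_here = 5, max_so_far = 16

Maximum subarray: [10, 3, 3]
Maximum sum: 16

The maximum subarray is [10, 3, 3] with sum 16. This subarray runs from index 0 to index 2.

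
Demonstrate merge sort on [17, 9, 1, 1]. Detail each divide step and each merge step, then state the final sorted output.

Merge sort trace:

Split: [17, 9, 1, 1] -> [17, 9] and [1, 1]
  Split: [17, 9] -> [17] and [9]
  Merge: [17] + [9] -> [9, 17]
  Split: [1, 1] -> [1] and [1]
  Merge: [1] + [1] -> [1, 1]
Merge: [9, 17] + [1, 1] -> [1, 1, 9, 17]

Final sorted array: [1, 1, 9, 17]

The merge sort proceeds by recursively splitting the array and merging sorted halves.
After all merges, the sorted array is [1, 1, 9, 17].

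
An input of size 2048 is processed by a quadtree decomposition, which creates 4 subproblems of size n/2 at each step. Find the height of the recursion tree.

For divide and conquer with division factor 2:

Problem sizes at each level:
Level 0: 2048
Level 1: 1024
Level 2: 512
Level 3: 256
Level 4: 128
Level 5: 64
Level 6: 32
Level 7: 16
Level 8: 8
Level 9: 4
Level 10: 2
Level 11: 1

The root is level 0 and the size-1 base case is level 11 (the tree spans levels 0 through 11, i.e. 12 levels counting the root), so the depth is the number of divisions: log_2(2048) = 11

The recursion tree depth is log_2(2048) = 11. At each level, the problem size is divided by 2, so it takes 11 divisions to reduce to a base case of size 1. The algorithm makes 4 recursive calls at each level.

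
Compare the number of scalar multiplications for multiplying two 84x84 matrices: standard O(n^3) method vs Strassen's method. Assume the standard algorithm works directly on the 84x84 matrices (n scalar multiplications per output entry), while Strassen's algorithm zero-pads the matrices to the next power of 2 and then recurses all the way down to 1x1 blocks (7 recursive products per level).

Matrix multiplication for 84x84 matrices:

Strassen's algorithm requires power-of-2 dimensions. Pad 84x84 to 128x128 (next power of 2).

Standard algorithm: 84^3 = 592704 multiplications
Strassen's algorithm: 7^(log2(128)) = 7^7 = 823543 multiplications
Difference: 592704 - 823543 = -230839 (Strassen uses MORE here due to padding overhead — for small or just-over-power-of-2 n, padding can outweigh the per-level savings)

Standard: 592704 multiplications (84^3). Strassen: 823543 multiplications (7^7, after padding to 128x128). Strassen reduces 8 recursive multiplications to 7 at each level.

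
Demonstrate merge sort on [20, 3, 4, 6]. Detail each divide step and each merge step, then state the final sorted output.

Merge sort trace:

Split: [20, 3, 4, 6] -> [20, 3] and [4, 6]
  Split: [20, 3] -> [20] and [3]
  Merge: [20] + [3] -> [3, 20]
  Split: [4, 6] -> [4] and [6]
  Merge: [4] + [6] -> [4, 6]
Merge: [3, 20] + [4, 6] -> [3, 4, 6, 20]

Final sorted array: [3, 4, 6, 20]

The merge sort proceeds by recursively splitting the array and merging sorted halves.
After all merges, the sorted array is [3, 4, 6, 20].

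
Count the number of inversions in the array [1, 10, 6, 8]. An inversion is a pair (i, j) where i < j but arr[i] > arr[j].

Finding inversions in [1, 10, 6, 8]:

(1, 2): arr[1]=10 > arr[2]=6
(1, 3): arr[1]=10 > arr[3]=8

Total inversions: 2

The array has 2 inversion(s): (1,2), (1,3). Each pair (i,j) satisfies i < j and arr[i] > arr[j].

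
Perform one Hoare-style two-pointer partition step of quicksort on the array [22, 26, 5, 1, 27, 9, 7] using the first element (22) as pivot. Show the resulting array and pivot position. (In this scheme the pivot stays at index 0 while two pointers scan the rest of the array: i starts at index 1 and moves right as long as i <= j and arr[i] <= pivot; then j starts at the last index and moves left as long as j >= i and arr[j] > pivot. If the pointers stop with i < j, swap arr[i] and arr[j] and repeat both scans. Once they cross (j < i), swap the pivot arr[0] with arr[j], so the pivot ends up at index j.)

Hoare-style two-pointer partition with pivot = 22:

Initial array: [22, 26, 5, 1, 27, 9, 7]

Pointers start at i = 1, j = 6.
i stops at index 1 (arr[1]=26 > 22), j stops at index 6 (arr[6]=7 <= 22): swap arr[1] and arr[6], array becomes [22, 7, 5, 1, 27, 9, 26]
i stops at index 4 (arr[4]=27 > 22), j stops at index 5 (arr[5]=9 <= 22): swap arr[4] and arr[5], array becomes [22, 7, 5, 1, 9, 27, 26]
i ends at 5, j ends at 4: the pointers have crossed (j < i), so scanning stops.

Swap pivot arr[0] with arr[4] to place pivot at position 4: [9, 7, 5, 1, 22, 27, 26]
Pivot position: 4

After partitioning with pivot 22, the array becomes [9, 7, 5, 1, 22, 27, 26]. The pivot is placed at index 4. All elements to the left of the pivot are <= 22, and all elements to the right are > 22.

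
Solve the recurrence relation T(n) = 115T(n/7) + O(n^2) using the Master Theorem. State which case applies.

Master Theorem for T(n) = 115T(n/7) + O(n^2):

a = 115, b = 7, c = 2
log_b(a) = log_7(115) = 2.4384

Case 1: c = 2 < log_7(115) = 2.4384
T(n) = O(n^(log_7 115))

For T(n) = 115T(n/7) + O(n^2): log_7(115) = 2.4384. This is Case 1 of the Master Theorem (c < log_b(a), work dominated by leaves), giving O(n^(log_7 115)).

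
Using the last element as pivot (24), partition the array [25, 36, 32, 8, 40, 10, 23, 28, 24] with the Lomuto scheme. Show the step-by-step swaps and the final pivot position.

Lomuto partition with pivot = 24:

Initial array: [25, 36, 32, 8, 40, 10, 23, 28, 24]

arr[0]=25 > 24: no swap
arr[1]=36 > 24: no swap
arr[2]=32 > 24: no swap
arr[3]=8 <= 24: swap with position 0, array becomes [8, 36, 32, 25, 40, 10, 23, 28, 24]
arr[4]=40 > 24: no swap
arr[5]=10 <= 24: swap with position 1, array becomes [8, 10, 32, 25, 40, 36, 23, 28, 24]
arr[6]=23 <= 24: swap with position 2, array becomes [8, 10, 23, 25, 40, 36, 32, 28, 24]
arr[7]=28 > 24: no swap

Place pivot at position 3: [8, 10, 23, 24, 40, 36, 32, 28, 25]
Pivot position: 3

After partitioning with pivot 24, the array becomes [8, 10, 23, 24, 40, 36, 32, 28, 25]. The pivot is placed at index 3. All elements to the left of the pivot are <= 24, and all elements to the right are > 24.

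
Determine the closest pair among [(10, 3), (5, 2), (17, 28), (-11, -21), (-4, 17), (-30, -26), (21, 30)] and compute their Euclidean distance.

Computing all pairwise distances among 7 points:

d((10, 3), (5, 2)) = 5.099
d((10, 3), (17, 28)) = 25.9615
d((10, 3), (-11, -21)) = 31.8904
d((10, 3), (-4, 17)) = 19.799
d((10, 3), (-30, -26)) = 49.4065
d((10, 3), (21, 30)) = 29.1548
d((5, 2), (17, 28)) = 28.6356
d((5, 2), (-11, -21)) = 28.0179
d((5, 2), (-4, 17)) = 17.4929
d((5, 2), (-30, -26)) = 44.8219
d((5, 2), (21, 30)) = 32.249
d((17, 28), (-11, -21)) = 56.4358
d((17, 28), (-4, 17)) = 23.7065
d((17, 28), (-30, -26)) = 71.5891
d((17, 28), (21, 30)) = 4.4721 <-- minimum
d((-11, -21), (-4, 17)) = 38.6394
d((-11, -21), (-30, -26)) = 19.6469
d((-11, -21), (21, 30)) = 60.208
d((-4, 17), (-30, -26)) = 50.2494
d((-4, 17), (21, 30)) = 28.178
d((-30, -26), (21, 30)) = 75.743

Closest pair: (17, 28) and (21, 30) with distance 4.4721

The closest pair is (17, 28) and (21, 30) with Euclidean distance 4.4721. For 7 points, brute-force pairwise comparison is shown above. For large n, the divide-and-conquer algorithm (sort by x, recurse on halves, check the dividing strip) achieves O(n log n).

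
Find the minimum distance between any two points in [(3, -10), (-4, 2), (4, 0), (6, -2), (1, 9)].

Computing all pairwise distances among 5 points:

d((3, -10), (-4, 2)) = 13.8924
d((3, -10), (4, 0)) = 10.0499
d((3, -10), (6, -2)) = 8.544
d((3, -10), (1, 9)) = 19.105
d((-4, 2), (4, 0)) = 8.2462
d((-4, 2), (6, -2)) = 10.7703
d((-4, 2), (1, 9)) = 8.6023
d((4, 0), (6, -2)) = 2.8284 <-- minimum
d((4, 0), (1, 9)) = 9.4868
d((6, -2), (1, 9)) = 12.083

Closest pair: (4, 0) and (6, -2) with distance 2.8284

The closest pair is (4, 0) and (6, -2) with Euclidean distance 2.8284. For 5 points, brute-force pairwise comparison is shown above. For large n, the divide-and-conquer algorithm (sort by x, recurse on halves, check the dividing strip) achieves O(n log n).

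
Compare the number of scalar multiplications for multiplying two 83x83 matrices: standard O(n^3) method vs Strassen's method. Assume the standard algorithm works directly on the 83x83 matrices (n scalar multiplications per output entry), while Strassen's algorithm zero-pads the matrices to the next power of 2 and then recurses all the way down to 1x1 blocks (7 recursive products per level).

Matrix multiplication for 83x83 matrices:

Strassen's algorithm requires power-of-2 dimensions. Pad 83x83 to 128x128 (next power of 2).

Standard algorithm: 83^3 = 571787 multiplications
Strassen's algorithm: 7^(log2(128)) = 7^7 = 823543 multiplications
Difference: 571787 - 823543 = -251756 (Strassen uses MORE here due to padding overhead — for small or just-over-power-of-2 n, padding can outweigh the per-level savings)

Standard: 571787 multiplications (83^3). Strassen: 823543 multiplications (7^7, after padding to 128x128). Strassen reduces 8 recursive multiplications to 7 at each level.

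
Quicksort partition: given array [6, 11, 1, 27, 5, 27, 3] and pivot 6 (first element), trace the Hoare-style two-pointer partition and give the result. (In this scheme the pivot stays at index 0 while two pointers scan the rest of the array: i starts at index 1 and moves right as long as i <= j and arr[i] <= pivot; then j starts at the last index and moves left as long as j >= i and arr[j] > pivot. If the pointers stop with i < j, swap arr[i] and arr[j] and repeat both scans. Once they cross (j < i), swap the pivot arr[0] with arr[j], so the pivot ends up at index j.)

Hoare-style two-pointer partition with pivot = 6:

Initial array: [6, 11, 1, 27, 5, 27, 3]

Pointers start at i = 1, j = 6.
i stops at index 1 (arr[1]=11 > 6), j stops at index 6 (arr[6]=3 <= 6): swap arr[1] and arr[6], array becomes [6, 3, 1, 27, 5, 27, 11]
i stops at index 3 (arr[3]=27 > 6), j stops at index 4 (arr[4]=5 <= 6): swap arr[3] and arr[4], array becomes [6, 3, 1, 5, 27, 27, 11]
i ends at 4, j ends at 3: the pointers have crossed (j < i), so scanning stops.

Swap pivot arr[0] with arr[3] to place pivot at position 3: [5, 3, 1, 6, 27, 27, 11]
Pivot position: 3

After partitioning with pivot 6, the array becomes [5, 3, 1, 6, 27, 27, 11]. The pivot is placed at index 3. All elements to the left of the pivot are <= 6, and all elements to the right are > 6.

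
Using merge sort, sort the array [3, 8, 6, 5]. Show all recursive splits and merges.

Merge sort trace:

Split: [3, 8, 6, 5] -> [3, 8] and [6, 5]
  Split: [3, 8] -> [3] and [8]
  Merge: [3] + [8] -> [3, 8]
  Split: [6, 5] -> [6] and [5]
  Merge: [6] + [5] -> [5, 6]
Merge: [3, 8] + [5, 6] -> [3, 5, 6, 8]

Final sorted array: [3, 5, 6, 8]

The merge sort proceeds by recursively splitting the array and merging sorted halves.
After all merges, the sorted array is [3, 5, 6, 8].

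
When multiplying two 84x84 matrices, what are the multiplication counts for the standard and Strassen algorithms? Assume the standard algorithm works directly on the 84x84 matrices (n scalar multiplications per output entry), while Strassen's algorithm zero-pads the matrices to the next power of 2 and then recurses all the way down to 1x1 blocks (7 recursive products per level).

Matrix multiplication for 84x84 matrices:

Strassen's algorithm requires power-of-2 dimensions. Pad 84x84 to 128x128 (next power of 2).

Standard algorithm: 84^3 = 592704 multiplications
Strassen's algorithm: 7^(log2(128)) = 7^7 = 823543 multiplications
Difference: 592704 - 823543 = -230839 (Strassen uses MORE here due to padding overhead — for small or just-over-power-of-2 n, padding can outweigh the per-level savings)

Standard: 592704 multiplications (84^3). Strassen: 823543 multiplications (7^7, after padding to 128x128). Strassen reduces 8 recursive multiplications to 7 at each level.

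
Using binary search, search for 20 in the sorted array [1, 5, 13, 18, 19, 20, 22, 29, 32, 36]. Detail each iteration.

Binary search for 20 in [1, 5, 13, 18, 19, 20, 22, 29, 32, 36]:

lo=0, hi=9, mid=4, arr[mid]=19 -> 19 < 20, search right half
lo=5, hi=9, mid=7, arr[mid]=29 -> 29 > 20, search left half
lo=5, hi=6, mid=5, arr[mid]=20 -> Found target at index 5!

Binary search finds 20 at index 5 after 3 comparisons. The search repeatedly halves the search space by comparing with the middle element.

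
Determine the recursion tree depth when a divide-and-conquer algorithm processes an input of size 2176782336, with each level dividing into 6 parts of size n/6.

For divide and conquer with division factor 6:

Problem sizes at each level:
Level 0: 2176782336
Level 1: 362797056
Level 2: 60466176
Level 3: 10077696
Level 4: 1679616
Level 5: 279936
Level 6: 46656
Level 7: 7776
Level 8: 1296
Level 9: 216
Level 10: 36
Level 11: 6
Level 12: 1

The root is level 0 and the size-1 base case is level 12 (the tree spans levels 0 through 12, i.e. 13 levels counting the root), so the depth is the number of divisions: log_6(2176782336) = 12

The recursion tree depth is log_6(2176782336) = 12. At each level, the problem size is divided by 6, so it takes 12 divisions to reduce to a base case of size 1. The algorithm makes 6 recursive calls at each level.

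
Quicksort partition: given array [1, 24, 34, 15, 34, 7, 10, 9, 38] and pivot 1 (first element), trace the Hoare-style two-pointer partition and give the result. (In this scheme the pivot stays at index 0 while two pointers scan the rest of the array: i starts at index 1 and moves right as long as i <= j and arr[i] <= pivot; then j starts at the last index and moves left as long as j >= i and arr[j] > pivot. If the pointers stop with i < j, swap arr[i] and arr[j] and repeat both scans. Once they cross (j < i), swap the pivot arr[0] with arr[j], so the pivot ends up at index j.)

Hoare-style two-pointer partition with pivot = 1:

Initial array: [1, 24, 34, 15, 34, 7, 10, 9, 38]

Pointers start at i = 1, j = 8.
i ends at 1, j ends at 0: the pointers have crossed (j < i), so scanning stops.

j = 0, so swapping arr[0] with arr[j] leaves the pivot at position 0: [1, 24, 34, 15, 34, 7, 10, 9, 38]
Pivot position: 0

After partitioning with pivot 1, the array becomes [1, 24, 34, 15, 34, 7, 10, 9, 38]. The pivot is placed at index 0. All elements to the left of the pivot are <= 1, and all elements to the right are > 1.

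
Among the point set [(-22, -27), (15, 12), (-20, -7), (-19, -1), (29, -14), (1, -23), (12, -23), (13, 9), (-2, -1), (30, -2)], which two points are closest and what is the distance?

Computing all pairwise distances among 10 points:

d((-22, -27), (15, 12)) = 53.7587
d((-22, -27), (-20, -7)) = 20.0998
d((-22, -27), (-19, -1)) = 26.1725
d((-22, -27), (29, -14)) = 52.6308
d((-22, -27), (1, -23)) = 23.3452
d((-22, -27), (12, -23)) = 34.2345
d((-22, -27), (13, 9)) = 50.2096
d((-22, -27), (-2, -1)) = 32.8024
d((-22, -27), (30, -2)) = 57.6975
d((15, 12), (-20, -7)) = 39.8246
d((15, 12), (-19, -1)) = 36.4005
d((15, 12), (29, -14)) = 29.5296
d((15, 12), (1, -23)) = 37.6962
d((15, 12), (12, -23)) = 35.1283
d((15, 12), (13, 9)) = 3.6056 <-- minimum
d((15, 12), (-2, -1)) = 21.4009
d((15, 12), (30, -2)) = 20.5183
d((-20, -7), (-19, -1)) = 6.0828
d((-20, -7), (29, -14)) = 49.4975
d((-20, -7), (1, -23)) = 26.4008
d((-20, -7), (12, -23)) = 35.7771
d((-20, -7), (13, 9)) = 36.6742
d((-20, -7), (-2, -1)) = 18.9737
d((-20, -7), (30, -2)) = 50.2494
d((-19, -1), (29, -14)) = 49.7293
d((-19, -1), (1, -23)) = 29.7321
d((-19, -1), (12, -23)) = 38.0132
d((-19, -1), (13, 9)) = 33.5261
d((-19, -1), (-2, -1)) = 17.0
d((-19, -1), (30, -2)) = 49.0102
d((29, -14), (1, -23)) = 29.4109
d((29, -14), (12, -23)) = 19.2354
d((29, -14), (13, 9)) = 28.0179
d((29, -14), (-2, -1)) = 33.6155
d((29, -14), (30, -2)) = 12.0416
d((1, -23), (12, -23)) = 11.0
d((1, -23), (13, 9)) = 34.176
d((1, -23), (-2, -1)) = 22.2036
d((1, -23), (30, -2)) = 35.805
d((12, -23), (13, 9)) = 32.0156
d((12, -23), (-2, -1)) = 26.0768
d((12, -23), (30, -2)) = 27.6586
d((13, 9), (-2, -1)) = 18.0278
d((13, 9), (30, -2)) = 20.2485
d((-2, -1), (30, -2)) = 32.0156

Closest pair: (15, 12) and (13, 9) with distance 3.6056

The closest pair is (15, 12) and (13, 9) with Euclidean distance 3.6056. For 10 points, brute-force pairwise comparison is shown above. For large n, the divide-and-conquer algorithm (sort by x, recurse on halves, check the dividing strip) achieves O(n log n).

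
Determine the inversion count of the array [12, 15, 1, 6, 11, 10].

Finding inversions in [12, 15, 1, 6, 11, 10]:

(0, 2): arr[0]=12 > arr[2]=1
(0, 3): arr[0]=12 > arr[3]=6
(0, 4): arr[0]=12 > arr[4]=11
(0, 5): arr[0]=12 > arr[5]=10
(1, 2): arr[1]=15 > arr[2]=1
(1, 3): arr[1]=15 > arr[3]=6
(1, 4): arr[1]=15 > arr[4]=11
(1, 5): arr[1]=15 > arr[5]=10
(4, 5): arr[4]=11 > arr[5]=10

Total inversions: 9

The array has 9 inversion(s): (0,2), (0,3), (0,4), (0,5), (1,2), (1,3), (1,4), (1,5), (4,5). Each pair (i,j) satisfies i < j and arr[i] > arr[j].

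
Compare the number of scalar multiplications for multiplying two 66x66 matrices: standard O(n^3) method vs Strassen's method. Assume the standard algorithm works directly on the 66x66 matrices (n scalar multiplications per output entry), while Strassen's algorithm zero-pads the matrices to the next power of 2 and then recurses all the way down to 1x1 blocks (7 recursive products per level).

Matrix multiplication for 66x66 matrices:

Strassen's algorithm requires power-of-2 dimensions. Pad 66x66 to 128x128 (next power of 2).

Standard algorithm: 66^3 = 287496 multiplications
Strassen's algorithm: 7^(log2(128)) = 7^7 = 823543 multiplications
Difference: 287496 - 823543 = -536047 (Strassen uses MORE here due to padding overhead — for small or just-over-power-of-2 n, padding can outweigh the per-level savings)

Standard: 287496 multiplications (66^3). Strassen: 823543 multiplications (7^7, after padding to 128x128). Strassen reduces 8 recursive multiplications to 7 at each level.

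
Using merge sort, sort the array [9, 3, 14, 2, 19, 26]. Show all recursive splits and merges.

Merge sort trace:

Split: [9, 3, 14, 2, 19, 26] -> [9, 3, 14] and [2, 19, 26]
  Split: [9, 3, 14] -> [9] and [3, 14]
    Split: [3, 14] -> [3] and [14]
    Merge: [3] + [14] -> [3, 14]
  Merge: [9] + [3, 14] -> [3, 9, 14]
  Split: [2, 19, 26] -> [2] and [19, 26]
    Split: [19, 26] -> [19] and [26]
    Merge: [19] + [26] -> [19, 26]
  Merge: [2] + [19, 26] -> [2, 19, 26]
Merge: [3, 9, 14] + [2, 19, 26] -> [2, 3, 9, 14, 19, 26]

Final sorted array: [2, 3, 9, 14, 19, 26]

The merge sort proceeds by recursively splitting the array and merging sorted halves.
After all merges, the sorted array is [2, 3, 9, 14, 19, 26].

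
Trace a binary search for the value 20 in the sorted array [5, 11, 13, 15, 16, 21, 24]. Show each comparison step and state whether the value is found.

Binary search for 20 in [5, 11, 13, 15, 16, 21, 24]:

lo=0, hi=6, mid=3, arr[mid]=15 -> 15 < 20, search right half
lo=4, hi=6, mid=5, arr[mid]=21 -> 21 > 20, search left half
lo=4, hi=4, mid=4, arr[mid]=16 -> 16 < 20, search right half
lo=5 > hi=4, target 20 not found

Binary search determines that 20 is not in the array after 3 comparisons. The search space was exhausted without finding the target.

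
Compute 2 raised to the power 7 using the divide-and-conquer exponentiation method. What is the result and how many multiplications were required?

Computing 2^7 by squaring (build up from 2^1; each line after the first costs one multiplication):

2^1 = 2
2^2 = (2^1)^2 = 2^2 = 4
2^3 = 2 * 2^2 = 2 * 4 = 8
2^6 = (2^3)^2 = 8^2 = 64
2^7 = 2 * 2^6 = 2 * 64 = 128

Result: 128
Multiplications needed: 4 (4 lines after 2^1)

2^7 = 128. Using exponentiation by squaring, this requires 4 multiplications. The key idea: if the exponent is even, square the half-power; if odd, multiply by the base once.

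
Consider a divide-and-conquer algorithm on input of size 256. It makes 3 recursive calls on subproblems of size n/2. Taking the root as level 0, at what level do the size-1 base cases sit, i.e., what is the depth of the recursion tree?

For divide and conquer with division factor 2:

Problem sizes at each level:
Level 0: 256
Level 1: 128
Level 2: 64
Level 3: 32
Level 4: 16
Level 5: 8
Level 6: 4
Level 7: 2
Level 8: 1

The root is level 0 and the size-1 base case is level 8 (the tree spans levels 0 through 8, i.e. 9 levels counting the root), so the depth is the number of divisions: log_2(256) = 8

The recursion tree depth is log_2(256) = 8. At each level, the problem size is divided by 2, so it takes 8 divisions to reduce to a base case of size 1. The algorithm makes 3 recursive calls at each level.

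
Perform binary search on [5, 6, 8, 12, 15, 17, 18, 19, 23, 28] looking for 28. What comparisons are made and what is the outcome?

Binary search for 28 in [5, 6, 8, 12, 15, 17, 18, 19, 23, 28]:

lo=0, hi=9, mid=4, arr[mid]=15 -> 15 < 28, search right half
lo=5, hi=9, mid=7, arr[mid]=19 -> 19 < 28, search right half
lo=8, hi=9, mid=8, arr[mid]=23 -> 23 < 28, search right half
lo=9, hi=9, mid=9, arr[mid]=28 -> Found target at index 9!

Binary search finds 28 at index 9 after 4 comparisons. The search repeatedly halves the search space by comparing with the middle element.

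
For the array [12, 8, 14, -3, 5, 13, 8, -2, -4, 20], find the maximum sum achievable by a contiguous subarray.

Using Kadane's algorithm on [12, 8, 14, -3, 5, 13, 8, -2, -4, 20]:

Scanning through the array:
Position 1 (value 8): max_ending_here = 20, max_so_far = 20
Position 2 (value 14): max_ending_here = 34, max_so_far = 34
Position 3 (value -3): max_ending_here = 31, max_so_far = 34
Position 4 (value 5): max_ending_here = 36, max_so_far = 36
Position 5 (value 13): max_ending_here = 49, max_so_far = 49
Position 6 (value 8): max_ending_here = 57, max_so_far = 57
Position 7 (value -2): max_ending_here = 55, max_so_far = 57
Position 8 (value -4): max_ending_here = 51, max_so_far = 57
Position 9 (value 20): max_ending_here = 71, max_so_far = 71

Maximum subarray: [12, 8, 14, -3, 5, 13, 8, -2, -4, 20]
Maximum sum: 71

The maximum subarray is [12, 8, 14, -3, 5, 13, 8, -2, -4, 20] with sum 71. This subarray runs from index 0 to index 9.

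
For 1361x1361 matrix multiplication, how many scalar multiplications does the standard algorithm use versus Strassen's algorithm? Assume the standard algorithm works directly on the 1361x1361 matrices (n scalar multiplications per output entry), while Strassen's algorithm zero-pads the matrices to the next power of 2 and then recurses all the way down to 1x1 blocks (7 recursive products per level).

Matrix multiplication for 1361x1361 matrices:

Strassen's algorithm requires power-of-2 dimensions. Pad 1361x1361 to 2048x2048 (next power of 2).

Standard algorithm: 1361^3 = 2521008881 multiplications
Strassen's algorithm: 7^(log2(2048)) = 7^11 = 1977326743 multiplications
Savings: 2521008881 - 1977326743 = 543682138 multiplications

Standard: 2521008881 multiplications (1361^3). Strassen: 1977326743 multiplications (7^11, after padding to 2048x2048). Strassen reduces 8 recursive multiplications to 7 at each level.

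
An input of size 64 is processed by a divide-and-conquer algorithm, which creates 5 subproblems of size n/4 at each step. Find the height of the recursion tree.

For divide and conquer with division factor 4:

Problem sizes at each level:
Level 0: 64
Level 1: 16
Level 2: 4
Level 3: 1

The root is level 0 and the size-1 base case is level 3 (the tree spans levels 0 through 3, i.e. 4 levels counting the root), so the depth is the number of divisions: log_4(64) = 3

The recursion tree depth is log_4(64) = 3. At each level, the problem size is divided by 4, so it takes 3 divisions to reduce to a base case of size 1. The algorithm makes 5 recursive calls at each level.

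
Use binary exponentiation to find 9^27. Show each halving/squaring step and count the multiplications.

Computing 9^27 by squaring (build up from 9^1; each line after the first costs one multiplication):

9^1 = 9
9^2 = (9^1)^2 = 9^2 = 81
9^3 = 9 * 9^2 = 9 * 81 = 729
9^6 = (9^3)^2 = 729^2 = 531441
9^12 = (9^6)^2 = 531441^2 = 282429536481
9^13 = 9 * 9^12 = 9 * 282429536481 = 2541865828329
9^26 = (9^13)^2 = 2541865828329^2 = 6461081889226673298932241
9^27 = 9 * 9^26 = 9 * 6461081889226673298932241 = 58149737003040059690390169

Result: 58149737003040059690390169
Multiplications needed: 7 (7 lines after 9^1)

9^27 = 58149737003040059690390169. Using exponentiation by squaring, this requires 7 multiplications. The key idea: if the exponent is even, square the half-power; if odd, multiply by the base once.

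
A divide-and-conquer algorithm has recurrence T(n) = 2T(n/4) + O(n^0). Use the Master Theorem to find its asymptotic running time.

Master Theorem for T(n) = 2T(n/4) + O(n^0):

a = 2, b = 4, c = 0
log_b(a) = log_4(2) = 0.5000

Case 1: c = 0 < log_4(2) = 0.5000
T(n) = O(n^(log_4 2)) = O(sqrt(n))

For T(n) = 2T(n/4) + O(n^0): log_4(2) = 0.5000. This is Case 1 of the Master Theorem (c < log_b(a), work dominated by leaves), giving O(sqrt(n)).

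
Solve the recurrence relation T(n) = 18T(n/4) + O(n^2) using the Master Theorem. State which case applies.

Master Theorem for T(n) = 18T(n/4) + O(n^2):

a = 18, b = 4, c = 2
log_b(a) = log_4(18) = 2.0850

Case 1: c = 2 < log_4(18) = 2.0850
T(n) = O(n^(log_4 18))

For T(n) = 18T(n/4) + O(n^2): log_4(18) = 2.0850. This is Case 1 of the Master Theorem (c < log_b(a), work dominated by leaves), giving O(n^(log_4 18)).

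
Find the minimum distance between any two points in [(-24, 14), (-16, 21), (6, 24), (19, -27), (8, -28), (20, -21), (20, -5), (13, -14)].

Computing all pairwise distances among 8 points:

d((-24, 14), (-16, 21)) = 10.6301
d((-24, 14), (6, 24)) = 31.6228
d((-24, 14), (19, -27)) = 59.4138
d((-24, 14), (8, -28)) = 52.8015
d((-24, 14), (20, -21)) = 56.2228
d((-24, 14), (20, -5)) = 47.927
d((-24, 14), (13, -14)) = 46.4004
d((-16, 21), (6, 24)) = 22.2036
d((-16, 21), (19, -27)) = 59.4054
d((-16, 21), (8, -28)) = 54.5619
d((-16, 21), (20, -21)) = 55.3173
d((-16, 21), (20, -5)) = 44.4072
d((-16, 21), (13, -14)) = 45.4533
d((6, 24), (19, -27)) = 52.6308
d((6, 24), (8, -28)) = 52.0384
d((6, 24), (20, -21)) = 47.1275
d((6, 24), (20, -5)) = 32.2025
d((6, 24), (13, -14)) = 38.6394
d((19, -27), (8, -28)) = 11.0454
d((19, -27), (20, -21)) = 6.0828 <-- minimum
d((19, -27), (20, -5)) = 22.0227
d((19, -27), (13, -14)) = 14.3178
d((8, -28), (20, -21)) = 13.8924
d((8, -28), (20, -5)) = 25.9422
d((8, -28), (13, -14)) = 14.8661
d((20, -21), (20, -5)) = 16.0
d((20, -21), (13, -14)) = 9.8995
d((20, -5), (13, -14)) = 11.4018

Closest pair: (19, -27) and (20, -21) with distance 6.0828

The closest pair is (19, -27) and (20, -21) with Euclidean distance 6.0828. For 8 points, brute-force pairwise comparison is shown above. For large n, the divide-and-conquer algorithm (sort by x, recurse on halves, check the dividing strip) achieves O(n log n).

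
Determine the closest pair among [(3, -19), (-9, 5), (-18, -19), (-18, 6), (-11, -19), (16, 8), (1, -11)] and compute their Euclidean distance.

Computing all pairwise distances among 7 points:

d((3, -19), (-9, 5)) = 26.8328
d((3, -19), (-18, -19)) = 21.0
d((3, -19), (-18, 6)) = 32.6497
d((3, -19), (-11, -19)) = 14.0
d((3, -19), (16, 8)) = 29.9666
d((3, -19), (1, -11)) = 8.2462
d((-9, 5), (-18, -19)) = 25.632
d((-9, 5), (-18, 6)) = 9.0554
d((-9, 5), (-11, -19)) = 24.0832
d((-9, 5), (16, 8)) = 25.1794
d((-9, 5), (1, -11)) = 18.868
d((-18, -19), (-18, 6)) = 25.0
d((-18, -19), (-11, -19)) = 7.0 <-- minimum
d((-18, -19), (16, 8)) = 43.4166
d((-18, -19), (1, -11)) = 20.6155
d((-18, 6), (-11, -19)) = 25.9615
d((-18, 6), (16, 8)) = 34.0588
d((-18, 6), (1, -11)) = 25.4951
d((-11, -19), (16, 8)) = 38.1838
d((-11, -19), (1, -11)) = 14.4222
d((16, 8), (1, -11)) = 24.2074

Closest pair: (-18, -19) and (-11, -19) with distance 7.0

The closest pair is (-18, -19) and (-11, -19) with Euclidean distance 7.0. For 7 points, brute-force pairwise comparison is shown above. For large n, the divide-and-conquer algorithm (sort by x, recurse on halves, check the dividing strip) achieves O(n log n).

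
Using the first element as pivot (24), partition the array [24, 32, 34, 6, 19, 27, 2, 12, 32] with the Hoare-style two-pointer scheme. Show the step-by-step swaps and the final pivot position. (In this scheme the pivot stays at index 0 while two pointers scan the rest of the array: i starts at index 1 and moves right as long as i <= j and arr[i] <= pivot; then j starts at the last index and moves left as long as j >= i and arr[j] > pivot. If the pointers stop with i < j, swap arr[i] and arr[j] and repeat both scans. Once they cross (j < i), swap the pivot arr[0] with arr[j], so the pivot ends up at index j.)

Hoare-style two-pointer partition with pivot = 24:

Initial array: [24, 32, 34, 6, 19, 27, 2, 12, 32]

Pointers start at i = 1, j = 8.
i stops at index 1 (arr[1]=32 > 24), j stops at index 7 (arr[7]=12 <= 24): swap arr[1] and arr[7], array becomes [24, 12, 34, 6, 19, 27, 2, 32, 32]
i stops at index 2 (arr[2]=34 > 24), j stops at index 6 (arr[6]=2 <= 24): swap arr[2] and arr[6], array becomes [24, 12, 2, 6, 19, 27, 34, 32, 32]
i ends at 5, j ends at 4: the pointers have crossed (j < i), so scanning stops.

Swap pivot arr[0] with arr[4] to place pivot at position 4: [19, 12, 2, 6, 24, 27, 34, 32, 32]
Pivot position: 4

After partitioning with pivot 24, the array becomes [19, 12, 2, 6, 24, 27, 34, 32, 32]. The pivot is placed at index 4. All elements to the left of the pivot are <= 24, and all elements to the right are > 24.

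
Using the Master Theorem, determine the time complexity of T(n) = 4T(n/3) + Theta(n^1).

Master Theorem for T(n) = 4T(n/3) + O(n^1):

a = 4, b = 3, c = 1
log_b(a) = log_3(4) = 1.2619

Case 1: c = 1 < log_3(4) = 1.2619
T(n) = O(n^(log_3 4))

For T(n) = 4T(n/3) + O(n^1): log_3(4) = 1.2619. This is Case 1 of the Master Theorem (c < log_b(a), work dominated by leaves), giving O(n^(log_3 4)).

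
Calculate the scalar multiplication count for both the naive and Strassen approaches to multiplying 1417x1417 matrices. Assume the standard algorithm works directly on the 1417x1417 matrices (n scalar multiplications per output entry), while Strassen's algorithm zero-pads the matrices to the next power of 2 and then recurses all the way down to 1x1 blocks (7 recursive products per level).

Matrix multiplication for 1417x1417 matrices:

Strassen's algorithm requires power-of-2 dimensions. Pad 1417x1417 to 2048x2048 (next power of 2).

Standard algorithm: 1417^3 = 2845178713 multiplications
Strassen's algorithm: 7^(log2(2048)) = 7^11 = 1977326743 multiplications
Savings: 2845178713 - 1977326743 = 867851970 multiplications

Standard: 2845178713 multiplications (1417^3). Strassen: 1977326743 multiplications (7^11, after padding to 2048x2048). Strassen reduces 8 recursive multiplications to 7 at each level.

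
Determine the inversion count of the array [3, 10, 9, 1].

Finding inversions in [3, 10, 9, 1]:

(0, 3): arr[0]=3 > arr[3]=1
(1, 2): arr[1]=10 > arr[2]=9
(1, 3): arr[1]=10 > arr[3]=1
(2, 3): arr[2]=9 > arr[3]=1

Total inversions: 4

The array has 4 inversion(s): (0,3), (1,2), (1,3), (2,3). Each pair (i,j) satisfies i < j and arr[i] > arr[j].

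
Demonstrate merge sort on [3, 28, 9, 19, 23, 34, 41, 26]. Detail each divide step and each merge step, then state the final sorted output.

Merge sort trace:

Split: [3, 28, 9, 19, 23, 34, 41, 26] -> [3, 28, 9, 19] and [23, 34, 41, 26]
  Split: [3, 28, 9, 19] -> [3, 28] and [9, 19]
    Split: [3, 28] -> [3] and [28]
    Merge: [3] + [28] -> [3, 28]
    Split: [9, 19] -> [9] and [19]
    Merge: [9] + [19] -> [9, 19]
  Merge: [3, 28] + [9, 19] -> [3, 9, 19, 28]
  Split: [23, 34, 41, 26] -> [23, 34] and [41, 26]
    Split: [23, 34] -> [23] and [34]
    Merge: [23] + [34] -> [23, 34]
    Split: [41, 26] -> [41] and [26]
    Merge: [41] + [26] -> [26, 41]
  Merge: [23, 34] + [26, 41] -> [23, 26, 34, 41]
Merge: [3, 9, 19, 28] + [23, 26, 34, 41] -> [3, 9, 19, 23, 26, 28, 34, 41]

Final sorted array: [3, 9, 19, 23, 26, 28, 34, 41]

The merge sort proceeds by recursively splitting the array and merging sorted halves.
After all merges, the sorted array is [3, 9, 19, 23, 26, 28, 34, 41].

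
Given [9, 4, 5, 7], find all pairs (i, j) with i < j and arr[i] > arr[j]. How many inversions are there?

Finding inversions in [9, 4, 5, 7]:

(0, 1): arr[0]=9 > arr[1]=4
(0, 2): arr[0]=9 > arr[2]=5
(0, 3): arr[0]=9 > arr[3]=7

Total inversions: 3

The array has 3 inversion(s): (0,1), (0,2), (0,3). Each pair (i,j) satisfies i < j and arr[i] > arr[j].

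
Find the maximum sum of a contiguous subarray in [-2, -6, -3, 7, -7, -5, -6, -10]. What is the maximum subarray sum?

Using Kadane's algorithm on [-2, -6, -3, 7, -7, -5, -6, -10]:

Scanning through the array:
Position 1 (value -6): max_ending_here = -6, max_so_far = -2
Position 2 (value -3): max_ending_here = -3, max_so_far = -2
Position 3 (value 7): max_ending_here = 7, max_so_far = 7
Position 4 (value -7): max_ending_here = 0, max_so_far = 7
Position 5 (value -5): max_ending_here = -5, max_so_far = 7
Position 6 (value -6): max_ending_here = -6, max_so_far = 7
Position 7 (value -10): max_ending_here = -10, max_so_far = 7

Maximum subarray: [7]
Maximum sum: 7

The maximum subarray is [7] with sum 7. This subarray runs from index 3 to index 3.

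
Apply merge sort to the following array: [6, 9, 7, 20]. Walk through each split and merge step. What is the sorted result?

Merge sort trace:

Split: [6, 9, 7, 20] -> [6, 9] and [7, 20]
  Split: [6, 9] -> [6] and [9]
  Merge: [6] + [9] -> [6, 9]
  Split: [7, 20] -> [7] and [20]
  Merge: [7] + [20] -> [7, 20]
Merge: [6, 9] + [7, 20] -> [6, 7, 9, 20]

Final sorted array: [6, 7, 9, 20]

The merge sort proceeds by recursively splitting the array and merging sorted halves.
After all merges, the sorted array is [6, 7, 9, 20].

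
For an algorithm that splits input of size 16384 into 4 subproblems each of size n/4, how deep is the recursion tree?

For divide and conquer with division factor 4:

Problem sizes at each level:
Level 0: 16384
Level 1: 4096
Level 2: 1024
Level 3: 256
Level 4: 64
Level 5: 16
Level 6: 4
Level 7: 1

The root is level 0 and the size-1 base case is level 7 (the tree spans levels 0 through 7, i.e. 8 levels counting the root), so the depth is the number of divisions: log_4(16384) = 7

The recursion tree depth is log_4(16384) = 7. At each level, the problem size is divided by 4, so it takes 7 divisions to reduce to a base case of size 1. The algorithm makes 4 recursive calls at each level.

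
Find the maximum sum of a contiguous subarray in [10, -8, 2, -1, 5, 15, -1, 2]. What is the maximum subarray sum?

Using Kadane's algorithm on [10, -8, 2, -1, 5, 15, -1, 2]:

Scanning through the array:
Position 1 (value -8): max_ending_here = 2, max_so_far = 10
Position 2 (value 2): max_ending_here = 4, max_so_far = 10
Position 3 (value -1): max_ending_here = 3, max_so_far = 10
Position 4 (value 5): max_ending_here = 8, max_so_far = 10
Position 5 (value 15): max_ending_here = 23, max_so_far = 23
Position 6 (value -1): max_ending_here = 22, max_so_far = 23
Position 7 (value 2): max_ending_here = 24, max_so_far = 24

Maximum subarray: [10, -8, 2, -1, 5, 15, -1, 2]
Maximum sum: 24

The maximum subarray is [10, -8, 2, -1, 5, 15, -1, 2] with sum 24. This subarray runs from index 0 to index 7.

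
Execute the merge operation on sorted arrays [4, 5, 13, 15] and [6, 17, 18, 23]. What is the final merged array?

Merging process:

Compare 4 vs 6: take 4 from left. Merged: [4]
Compare 5 vs 6: take 5 from left. Merged: [4, 5]
Compare 13 vs 6: take 6 from right. Merged: [4, 5, 6]
Compare 13 vs 17: take 13 from left. Merged: [4, 5, 6, 13]
Compare 15 vs 17: take 15 from left. Merged: [4, 5, 6, 13, 15]
Append remaining from right: [17, 18, 23]. Merged: [4, 5, 6, 13, 15, 17, 18, 23]

Final merged array: [4, 5, 6, 13, 15, 17, 18, 23]
Total comparisons: 5

The merged array is [4, 5, 6, 13, 15, 17, 18, 23], requiring 5 comparisons. The merge step runs in O(n) time where n is the total number of elements.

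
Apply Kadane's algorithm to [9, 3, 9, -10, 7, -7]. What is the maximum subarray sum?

Using Kadane's algorithm on [9, 3, 9, -10, 7, -7]:

Scanning through the array:
Position 1 (value 3): max_ending_here = 12, max_so_far = 12
Position 2 (value 9): max_ending_here = 21, max_so_far = 21
Position 3 (value -10): max_ending_here = 11, max_so_far = 21
Position 4 (value 7): max_ending_here = 18, max_so_far = 21
Position 5 (value -7): max_ending_here = 11, max_so_far = 21

Maximum subarray: [9, 3, 9]
Maximum sum: 21

The maximum subarray is [9, 3, 9] with sum 21. This subarray runs from index 0 to index 2.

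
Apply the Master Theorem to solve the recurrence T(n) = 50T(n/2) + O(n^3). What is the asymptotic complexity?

Master Theorem for T(n) = 50T(n/2) + O(n^3):

a = 50, b = 2, c = 3
log_b(a) = log_2(50) = 5.6439

Case 1: c = 3 < log_2(50) = 5.6439
T(n) = O(n^(log_2 50))

For T(n) = 50T(n/2) + O(n^3): log_2(50) = 5.6439. This is Case 1 of the Master Theorem (c < log_b(a), work dominated by leaves), giving O(n^(log_2 50)).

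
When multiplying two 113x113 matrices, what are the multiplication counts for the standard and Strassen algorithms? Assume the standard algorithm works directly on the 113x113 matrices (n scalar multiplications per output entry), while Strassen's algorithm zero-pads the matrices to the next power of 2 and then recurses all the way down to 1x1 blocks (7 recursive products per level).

Matrix multiplication for 113x113 matrices:

Strassen's algorithm requires power-of-2 dimensions. Pad 113x113 to 128x128 (next power of 2).

Standard algorithm: 113^3 = 1442897 multiplications
Strassen's algorithm: 7^(log2(128)) = 7^7 = 823543 multiplications
Savings: 1442897 - 823543 = 619354 multiplications

Standard: 1442897 multiplications (113^3). Strassen: 823543 multiplications (7^7, after padding to 128x128). Strassen reduces 8 recursive multiplications to 7 at each level.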